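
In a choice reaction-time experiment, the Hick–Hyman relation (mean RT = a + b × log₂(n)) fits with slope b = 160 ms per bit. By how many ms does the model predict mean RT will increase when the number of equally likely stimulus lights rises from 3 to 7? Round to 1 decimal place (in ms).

195.6 ms

ΔRT = (a + b log₂ n₂) − (a + b log₂ n₁) = b·(log₂ n₂ − log₂ n₁).
log₂(7) − log₂(3) = 2.8074 − 1.5850 = 1.2224.
ΔRT = 160 × 1.2224 = 195.583 ms.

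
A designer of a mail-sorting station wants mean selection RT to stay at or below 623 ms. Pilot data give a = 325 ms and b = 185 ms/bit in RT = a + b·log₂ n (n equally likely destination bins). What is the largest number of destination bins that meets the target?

3

Information budget: (623 − 325)/185 = 1.6108 bits, so n ≤ 2^1.6108 = 3.054 → at most 3.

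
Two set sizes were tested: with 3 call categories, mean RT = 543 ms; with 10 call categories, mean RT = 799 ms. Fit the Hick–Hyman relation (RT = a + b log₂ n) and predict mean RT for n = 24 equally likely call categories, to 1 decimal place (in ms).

985.2 ms

Solve the two-equation system in a and b:
  b = (799 − 543) / (log₂ 10 − log₂ 3) = 256 / (3.3219 − 1.5850) = 147.383 ms/bit
  a = 543 − 147.383 × 1.5850 = 309.403 ms
Then RT(24) = 309.403 + 147.383 × log₂ 24 = 309.403 + 147.383 × 4.5850 ≈ 985.150 ms.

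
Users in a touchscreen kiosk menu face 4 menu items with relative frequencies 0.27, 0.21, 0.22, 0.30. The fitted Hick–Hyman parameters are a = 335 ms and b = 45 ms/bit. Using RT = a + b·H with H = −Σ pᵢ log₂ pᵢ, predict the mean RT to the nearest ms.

Entropy contributions −pᵢ log₂ pᵢ: 0.5100, 0.4728, 0.4806, 0.5211; sum H = 1.9845 bits.
RT = a + bH = 335 + 45·1.9845 = 424.30 ms.

424 ms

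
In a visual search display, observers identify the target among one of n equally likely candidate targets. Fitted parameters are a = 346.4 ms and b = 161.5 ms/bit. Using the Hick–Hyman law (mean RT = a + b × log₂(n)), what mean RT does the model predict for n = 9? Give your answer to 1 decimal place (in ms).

log₂(9) = 3.1699 bits, so RT = 346.4 + 161.5 × 3.1699 ≈ 858.343 ms.

858.3 ms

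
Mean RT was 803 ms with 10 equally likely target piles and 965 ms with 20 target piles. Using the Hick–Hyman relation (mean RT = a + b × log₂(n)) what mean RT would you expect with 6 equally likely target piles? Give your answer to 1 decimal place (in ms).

Fit slope and intercept:
  b = (965 − 803) / (log₂ 20 − log₂ 10) = 162 / (4.3219 − 3.3219) = 162.000 ms/bit
  a = 803 − 162.000 × 3.3219 = 264.848 ms
Then RT(6) = 264.848 + 162.000 × log₂ 6 = 264.848 + 162.000 × 2.5850 ≈ 683.612 ms.

683.6 ms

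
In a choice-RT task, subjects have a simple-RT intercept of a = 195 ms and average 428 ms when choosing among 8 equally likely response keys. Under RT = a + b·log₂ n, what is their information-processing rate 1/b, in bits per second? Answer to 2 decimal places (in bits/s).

b = (428 − 195)/log₂ 8 = 233/3 = 77.667 ms per bit = 0.07767 s/bit; the reciprocal is 12.876 bits/s.

12.88 bits/s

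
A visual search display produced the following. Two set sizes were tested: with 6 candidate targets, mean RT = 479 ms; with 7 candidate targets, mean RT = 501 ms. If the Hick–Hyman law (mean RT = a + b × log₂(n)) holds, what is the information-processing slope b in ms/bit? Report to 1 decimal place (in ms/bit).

b = (RT₂ − RT₁)/(log₂ n₂ − log₂ n₁) = (501 − 479)/(2.8074 − 2.5850) = 98.924 ms/bit.

98.9 ms/bit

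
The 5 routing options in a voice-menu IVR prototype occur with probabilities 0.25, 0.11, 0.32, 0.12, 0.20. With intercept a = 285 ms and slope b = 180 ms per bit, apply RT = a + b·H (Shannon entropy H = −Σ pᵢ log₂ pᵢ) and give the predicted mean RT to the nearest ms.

H = 0.25·log₂(1/0.25) + 0.11·log₂(1/0.11) + 0.32·log₂(1/0.32) + 0.12·log₂(1/0.12) + 0.20·log₂(1/0.20) = 2.2078 bits.
RT = 285 + 180 × 2.2078 = 682.40 ms.

682 ms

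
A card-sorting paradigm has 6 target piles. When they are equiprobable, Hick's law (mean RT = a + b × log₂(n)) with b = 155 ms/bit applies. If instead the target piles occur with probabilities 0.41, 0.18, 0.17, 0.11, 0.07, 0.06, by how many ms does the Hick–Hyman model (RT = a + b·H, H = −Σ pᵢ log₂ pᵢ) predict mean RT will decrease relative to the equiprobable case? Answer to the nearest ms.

49 ms

The RT saving is b·ΔH. Equiprobable H₀ = log₂(6) = 2.5850 bits; with the given probabilities H = 2.2697 bits.
b·(H₀ − H) = 155 × (2.5850 − 2.2697) = 48.87 ms.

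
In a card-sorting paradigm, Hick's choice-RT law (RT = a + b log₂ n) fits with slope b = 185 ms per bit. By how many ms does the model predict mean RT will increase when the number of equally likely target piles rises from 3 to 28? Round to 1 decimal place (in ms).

Only the slope matters, since a is common to both: ΔRT = b·log₂(n₂/n₁).
log₂(28) − log₂(3) = 4.8074 − 1.5850 = 3.2224.
ΔRT = 185 × 3.2224 = 596.143 ms.

596.1 ms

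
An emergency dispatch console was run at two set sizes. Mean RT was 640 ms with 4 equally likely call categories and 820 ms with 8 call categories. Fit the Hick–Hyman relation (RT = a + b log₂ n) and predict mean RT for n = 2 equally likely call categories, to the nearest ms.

460 ms

RT is linear in log₂ n, so two points fix the line:
  b = (820 − 640) / (log₂ 8 − log₂ 4) = 180 / (3 − 2) = 180 ms/bit
  a = 640 − 180 × 2 = 280 ms
Then RT(2) = 280 + 180 × log₂ 2 = 280 + 180 × 1 ≈ 460.000 ms.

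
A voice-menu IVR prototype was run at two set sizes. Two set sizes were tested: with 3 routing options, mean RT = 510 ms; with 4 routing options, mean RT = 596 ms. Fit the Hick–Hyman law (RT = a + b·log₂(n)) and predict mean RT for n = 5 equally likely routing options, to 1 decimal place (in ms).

662.7 ms

Fit slope and intercept:
  b = (596 − 510) / (log₂ 4 − log₂ 3) = 86 / (2 − 1.5850) = 207.210 ms/bit
  a = 510 − 207.210 × 1.5850 = 181.580 ms
Then RT(5) = 181.580 + 207.210 × log₂ 5 = 181.580 + 207.210 × 2.3219 ≈ 662.707 ms.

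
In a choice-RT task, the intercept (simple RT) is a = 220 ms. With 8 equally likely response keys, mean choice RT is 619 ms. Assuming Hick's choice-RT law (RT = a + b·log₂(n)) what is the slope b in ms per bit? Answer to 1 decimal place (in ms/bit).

133.0 ms/bit

b = (619 − 220) / log₂(8) = 399 / 3 = 133.000 ms/bit.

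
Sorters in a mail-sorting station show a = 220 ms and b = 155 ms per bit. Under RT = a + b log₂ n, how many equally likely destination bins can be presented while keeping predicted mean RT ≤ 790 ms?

12

Set 220 + 155·log₂ n ≤ 790 → log₂ n ≤ (790 − 220)/155 = 3.6774.
So n ≤ 2^3.6774 = 12.794; the largest integer n is 12.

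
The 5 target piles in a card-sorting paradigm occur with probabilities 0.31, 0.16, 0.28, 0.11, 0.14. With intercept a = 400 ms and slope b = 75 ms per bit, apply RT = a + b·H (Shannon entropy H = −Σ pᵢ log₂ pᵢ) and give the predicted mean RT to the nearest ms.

566 ms

H = 0.31·log₂(1/0.31) + 0.16·log₂(1/0.16) + 0.28·log₂(1/0.28) + 0.11·log₂(1/0.11) + 0.14·log₂(1/0.14) = 2.2084 bits.
RT = 400 + 75 × 2.2084 = 565.63 ms.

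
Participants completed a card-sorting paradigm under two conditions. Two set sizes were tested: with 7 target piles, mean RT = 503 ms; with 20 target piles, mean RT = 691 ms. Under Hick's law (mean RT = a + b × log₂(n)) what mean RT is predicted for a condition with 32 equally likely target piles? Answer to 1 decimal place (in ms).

775.2 ms

Solve the two-equation system in a and b:
  b = (691 − 503) / (log₂ 20 − log₂ 7) = 188 / (4.3219 − 2.8074) = 124.127 ms/bit
  a = 503 − 124.127 × 2.8074 = 154.530 ms
Then RT(32) = 154.530 + 124.127 × log₂ 32 = 154.530 + 124.127 × 5 ≈ 775.167 ms.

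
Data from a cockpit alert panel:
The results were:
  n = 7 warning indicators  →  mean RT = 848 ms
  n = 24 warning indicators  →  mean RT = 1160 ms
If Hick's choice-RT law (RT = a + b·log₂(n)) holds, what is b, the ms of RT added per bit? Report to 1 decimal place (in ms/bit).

175.5 ms/bit

b = (RT₂ − RT₁)/(log₂ n₂ − log₂ n₁) = (1160 − 848)/(4.5850 − 2.8074) = 175.517 ms/bit.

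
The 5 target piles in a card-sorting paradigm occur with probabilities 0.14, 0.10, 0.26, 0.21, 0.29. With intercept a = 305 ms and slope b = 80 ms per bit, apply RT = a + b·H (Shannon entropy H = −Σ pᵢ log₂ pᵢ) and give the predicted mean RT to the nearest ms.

483 ms

Entropy contributions −pᵢ log₂ pᵢ: 0.3971, 0.3322, 0.5053, 0.4728, 0.5179; sum H = 2.2253 bits.
RT = a + bH = 305 + 80·2.2253 = 483.03 ms.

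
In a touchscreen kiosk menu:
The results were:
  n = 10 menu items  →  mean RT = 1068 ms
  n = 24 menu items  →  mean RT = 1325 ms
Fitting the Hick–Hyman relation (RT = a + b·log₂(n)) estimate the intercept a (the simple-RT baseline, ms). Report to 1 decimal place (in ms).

The slope on a log₂ axis is (1325 − 1068) / (4.5850 − 3.3219) = 203.478 ms/bit.
Intercept: a = 1068 − 203.478·log₂(10) = 392.060 ms.

392.1 ms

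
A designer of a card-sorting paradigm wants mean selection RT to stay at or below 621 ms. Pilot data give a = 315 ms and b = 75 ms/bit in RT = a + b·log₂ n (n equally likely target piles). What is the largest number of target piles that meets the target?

16

Information budget: (621 − 315)/75 = 4.0800 bits, so n ≤ 2^4.0800 = 16.912 → at most 16.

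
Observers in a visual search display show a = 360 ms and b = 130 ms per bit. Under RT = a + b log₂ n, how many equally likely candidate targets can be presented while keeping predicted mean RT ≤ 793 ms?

Information budget: (793 − 360)/130 = 3.3308 bits, so n ≤ 2^3.3308 = 10.061 → at most 10.

10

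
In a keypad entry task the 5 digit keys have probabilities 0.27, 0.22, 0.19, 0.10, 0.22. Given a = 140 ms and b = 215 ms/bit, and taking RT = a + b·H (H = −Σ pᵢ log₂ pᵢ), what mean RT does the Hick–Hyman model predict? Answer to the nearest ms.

Entropy contributions −pᵢ log₂ pᵢ: 0.5100, 0.4806, 0.4552, 0.3322, 0.4806; sum H = 2.2586 bits.
RT = a + bH = 140 + 215·2.2586 = 625.60 ms.

626 ms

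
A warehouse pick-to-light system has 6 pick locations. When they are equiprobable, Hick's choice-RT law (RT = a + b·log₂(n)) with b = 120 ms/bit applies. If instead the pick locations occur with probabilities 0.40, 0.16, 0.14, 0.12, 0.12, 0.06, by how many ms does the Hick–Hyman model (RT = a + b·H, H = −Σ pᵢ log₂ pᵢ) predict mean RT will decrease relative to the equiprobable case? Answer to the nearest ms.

31 ms

Equiprobable entropy H₀ = log₂ 6 = 2.5850 bits.
Skewed entropy H = −Σ pᵢ log₂ pᵢ = 2.3266 bits.
ΔRT = b·(H₀ − H) = 120 × 0.2584 = 31.01 ms.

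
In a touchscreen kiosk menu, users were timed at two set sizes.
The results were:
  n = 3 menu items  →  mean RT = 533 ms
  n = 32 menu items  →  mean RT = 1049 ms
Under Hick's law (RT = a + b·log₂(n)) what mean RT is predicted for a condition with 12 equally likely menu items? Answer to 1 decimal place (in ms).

835.2 ms

Solve the two-equation system in a and b:
  b = (1049 − 533) / (log₂ 32 − log₂ 3) = 516 / (5 − 1.5850) = 151.096 ms/bit
  a = 533 − 151.096 × 1.5850 = 293.518 ms
Then RT(12) = 293.518 + 151.096 × log₂ 12 = 293.518 + 151.096 × 3.5850 ≈ 835.193 ms.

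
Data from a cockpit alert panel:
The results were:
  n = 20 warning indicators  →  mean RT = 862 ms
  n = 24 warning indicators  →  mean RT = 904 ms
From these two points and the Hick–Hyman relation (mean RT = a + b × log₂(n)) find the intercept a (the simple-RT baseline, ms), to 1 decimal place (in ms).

171.9 ms

The slope on a log₂ axis is (904 − 862) / (4.5850 − 4.3219) = 159.675 ms/bit.
a = RT₁ − b·log₂ n₁ = 862 − 159.675 × 4.3219 = 171.896 ms.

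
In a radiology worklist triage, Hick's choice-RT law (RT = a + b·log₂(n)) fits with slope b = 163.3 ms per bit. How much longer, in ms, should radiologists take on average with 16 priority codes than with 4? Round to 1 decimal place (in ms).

326.6 ms

ΔRT = (a + b log₂ n₂) − (a + b log₂ n₁) = b·(log₂ n₂ − log₂ n₁).
log₂(16) − log₂(4) = log₂(16/4) = log₂(4) = 2.
ΔRT = 163.3 × 2.0000 = 326.600 ms.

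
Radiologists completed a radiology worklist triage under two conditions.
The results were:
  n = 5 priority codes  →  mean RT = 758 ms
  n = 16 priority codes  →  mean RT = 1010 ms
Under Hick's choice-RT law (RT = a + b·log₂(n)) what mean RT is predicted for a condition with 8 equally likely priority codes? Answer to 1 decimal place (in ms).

RT is linear in log₂ n, so two points fix the line:
  b = (1010 − 758) / (log₂ 16 − log₂ 5) = 252 / (4 − 2.3219) = 150.172 ms/bit
  a = 758 − 150.172 × 2.3219 = 409.311 ms
Then RT(8) = 409.311 + 150.172 × log₂ 8 = 409.311 + 150.172 × 3 ≈ 859.828 ms.

859.8 ms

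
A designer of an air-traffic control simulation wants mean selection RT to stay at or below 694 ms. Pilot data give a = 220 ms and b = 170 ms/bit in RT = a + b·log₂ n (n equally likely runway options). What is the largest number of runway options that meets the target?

Information budget: (694 − 220)/170 = 2.7882 bits, so n ≤ 2^2.7882 = 6.908 → at most 6.

6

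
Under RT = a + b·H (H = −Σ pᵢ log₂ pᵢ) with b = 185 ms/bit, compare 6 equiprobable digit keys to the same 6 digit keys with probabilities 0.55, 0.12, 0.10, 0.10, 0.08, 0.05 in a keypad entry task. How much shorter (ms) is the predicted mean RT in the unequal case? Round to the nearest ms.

106 ms

Equiprobable entropy H₀ = log₂ 6 = 2.5850 bits.
Skewed entropy H = −Σ pᵢ log₂ pᵢ = 2.0134 bits.
ΔRT = b·(H₀ − H) = 185 × 0.5715 = 105.73 ms.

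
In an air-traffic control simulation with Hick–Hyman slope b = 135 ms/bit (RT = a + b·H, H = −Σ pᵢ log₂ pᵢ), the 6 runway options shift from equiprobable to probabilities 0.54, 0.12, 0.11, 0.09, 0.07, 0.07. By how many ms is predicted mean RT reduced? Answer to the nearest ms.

Equiprobable entropy H₀ = log₂ 6 = 2.5850 bits.
Skewed entropy H = −Σ pᵢ log₂ pᵢ = 2.0472 bits.
ΔRT = b·(H₀ − H) = 135 × 0.5378 = 72.60 ms.

73 ms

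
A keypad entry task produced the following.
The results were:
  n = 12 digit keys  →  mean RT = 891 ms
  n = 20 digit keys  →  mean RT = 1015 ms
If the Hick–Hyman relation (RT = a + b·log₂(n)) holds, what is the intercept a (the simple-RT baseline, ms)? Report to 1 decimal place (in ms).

b = (RT₂ − RT₁)/(log₂ n₂ − log₂ n₁) = (1015 − 891)/(4.3219 − 3.5850) = 168.258 ms/bit.
a = RT₁ − b·log₂ n₁ = 891 − 168.258 × 3.5850 = 287.803 ms.

287.8 ms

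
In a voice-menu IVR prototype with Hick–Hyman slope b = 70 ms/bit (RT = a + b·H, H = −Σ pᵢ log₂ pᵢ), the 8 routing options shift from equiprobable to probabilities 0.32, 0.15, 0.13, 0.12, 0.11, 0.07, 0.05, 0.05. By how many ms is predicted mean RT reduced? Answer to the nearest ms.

Equiprobable entropy H₀ = log₂ 8 = 3.0000 bits.
Skewed entropy H = −Σ pᵢ log₂ pᵢ = 2.7373 bits.
ΔRT = b·(H₀ − H) = 70 × 0.2627 = 18.39 ms.

18 ms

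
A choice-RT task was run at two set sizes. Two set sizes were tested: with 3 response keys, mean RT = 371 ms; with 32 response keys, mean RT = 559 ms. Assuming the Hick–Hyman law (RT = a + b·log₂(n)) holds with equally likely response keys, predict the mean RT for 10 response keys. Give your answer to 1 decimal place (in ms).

466.6 ms

Fit slope and intercept:
  b = (559 − 371) / (log₂ 32 − log₂ 3) = 188 / (5 − 1.5850) = 55.051 ms/bit
  a = 371 − 55.051 × 1.5850 = 283.747 ms
Then RT(10) = 283.747 + 55.051 × log₂ 10 = 283.747 + 55.051 × 3.3219 ≈ 466.621 ms.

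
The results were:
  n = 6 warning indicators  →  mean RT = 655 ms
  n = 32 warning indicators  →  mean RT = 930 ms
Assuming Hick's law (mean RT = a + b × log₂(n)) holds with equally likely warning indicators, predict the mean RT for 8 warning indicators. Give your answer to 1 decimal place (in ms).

Fit slope and intercept:
  b = (930 − 655) / (log₂ 32 − log₂ 6) = 275 / (5 − 2.5850) = 113.870 ms/bit
  a = 655 − 113.870 × 2.5850 = 360.651 ms
Then RT(8) = 360.651 + 113.870 × log₂ 8 = 360.651 + 113.870 × 3 ≈ 702.260 ms.

702.3 ms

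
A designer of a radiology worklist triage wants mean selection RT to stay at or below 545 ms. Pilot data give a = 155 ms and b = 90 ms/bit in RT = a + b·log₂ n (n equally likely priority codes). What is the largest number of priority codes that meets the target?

20

90·log₂ n ≤ 545 − 155 = 390, giving log₂ n ≤ 4.3333 and n ≤ 20.159. The largest whole number is 20.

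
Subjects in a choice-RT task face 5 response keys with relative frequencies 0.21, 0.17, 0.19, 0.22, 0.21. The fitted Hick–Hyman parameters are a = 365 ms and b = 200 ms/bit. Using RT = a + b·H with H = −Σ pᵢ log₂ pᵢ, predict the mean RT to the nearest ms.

828 ms

H = 0.21·log₂(1/0.21) + 0.17·log₂(1/0.17) + 0.19·log₂(1/0.19) + 0.22·log₂(1/0.22) + 0.21·log₂(1/0.21) = 2.3160 bits.
RT = 365 + 200 × 2.3160 = 828.21 ms.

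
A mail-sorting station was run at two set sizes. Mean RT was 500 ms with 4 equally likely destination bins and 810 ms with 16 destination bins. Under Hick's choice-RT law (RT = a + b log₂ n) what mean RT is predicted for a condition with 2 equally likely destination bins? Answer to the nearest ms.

With log₂ n on the abscissa the relation is linear; from the two conditions:
  b = (810 − 500) / (log₂ 16 − log₂ 4) = 310 / (4 − 2) = 155 ms/bit
  a = 500 − 155 × 2 = 190 ms
Then RT(2) = 190 + 155 × log₂ 2 = 190 + 155 × 1 ≈ 345.000 ms.

345 ms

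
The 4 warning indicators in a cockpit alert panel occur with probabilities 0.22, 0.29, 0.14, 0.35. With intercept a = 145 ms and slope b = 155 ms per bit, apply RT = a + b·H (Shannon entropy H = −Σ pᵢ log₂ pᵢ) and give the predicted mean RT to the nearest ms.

Entropy contributions −pᵢ log₂ pᵢ: 0.4806, 0.5179, 0.3971, 0.5301; sum H = 1.9257 bits.
RT = a + bH = 145 + 155·1.9257 = 443.48 ms.

443 ms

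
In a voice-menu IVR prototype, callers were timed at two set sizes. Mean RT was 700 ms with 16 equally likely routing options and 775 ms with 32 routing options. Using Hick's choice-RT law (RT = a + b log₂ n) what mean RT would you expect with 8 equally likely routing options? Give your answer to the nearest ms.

625 ms

Fit slope and intercept:
  b = (775 − 700) / (log₂ 32 − log₂ 16) = 75 / (5 − 4) = 75 ms/bit
  a = 700 − 75 × 4 = 400 ms
Then RT(8) = 400 + 75 × log₂ 8 = 400 + 75 × 3 ≈ 625.000 ms.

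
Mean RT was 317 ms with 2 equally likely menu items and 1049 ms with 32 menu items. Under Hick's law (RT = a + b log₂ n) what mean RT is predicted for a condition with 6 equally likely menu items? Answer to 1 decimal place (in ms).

Solve the two-equation system in a and b:
  b = (1049 − 317) / (log₂ 32 − log₂ 2) = 732 / (5 − 1) = 183.000 ms/bit
  a = 317 − 183.000 × 1 = 134.000 ms
Then RT(6) = 134.000 + 183.000 × log₂ 6 = 134.000 + 183.000 × 2.5850 ≈ 607.048 ms.

607.0 ms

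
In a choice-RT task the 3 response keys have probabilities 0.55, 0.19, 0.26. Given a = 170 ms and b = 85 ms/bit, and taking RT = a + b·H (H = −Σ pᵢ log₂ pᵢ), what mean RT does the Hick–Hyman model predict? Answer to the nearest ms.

Entropy contributions −pᵢ log₂ pᵢ: 0.4744, 0.4552, 0.5053; sum H = 1.4349 bits.
RT = a + bH = 170 + 85·1.4349 = 291.97 ms.

292 ms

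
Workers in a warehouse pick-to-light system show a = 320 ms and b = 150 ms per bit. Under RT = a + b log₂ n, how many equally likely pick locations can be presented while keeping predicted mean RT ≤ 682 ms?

Information budget: (682 − 320)/150 = 2.4133 bits, so n ≤ 2^2.4133 = 5.327 → at most 5.

5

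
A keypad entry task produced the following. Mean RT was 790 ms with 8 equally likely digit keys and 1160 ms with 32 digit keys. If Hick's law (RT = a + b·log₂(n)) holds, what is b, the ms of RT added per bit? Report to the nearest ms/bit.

185 ms/bit

b = (RT₂ − RT₁)/(log₂ n₂ − log₂ n₁) = (1160 − 790)/(5 − 3) = 185 ms/bit.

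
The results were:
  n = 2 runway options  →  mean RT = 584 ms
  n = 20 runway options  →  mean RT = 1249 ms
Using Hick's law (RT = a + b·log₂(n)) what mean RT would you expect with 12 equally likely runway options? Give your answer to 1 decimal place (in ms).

Fit slope and intercept:
  b = (1249 − 584) / (log₂ 20 − log₂ 2) = 665 / (4.3219 − 1) = 200.185 ms/bit
  a = 584 − 200.185 × 1 = 383.815 ms
Then RT(12) = 383.815 + 200.185 × log₂ 12 = 383.815 + 200.185 × 3.5850 ≈ 1101.471 ms.

1101.5 ms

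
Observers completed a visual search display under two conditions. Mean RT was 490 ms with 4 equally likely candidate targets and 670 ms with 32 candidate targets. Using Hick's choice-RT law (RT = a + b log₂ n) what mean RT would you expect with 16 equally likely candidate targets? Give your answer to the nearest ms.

610 ms

Solve the two-equation system in a and b:
  b = (670 − 490) / (log₂ 32 − log₂ 4) = 180 / (5 − 2) = 60 ms/bit
  a = 490 − 60 × 2 = 370 ms
Then RT(16) = 370 + 60 × log₂ 16 = 370 + 60 × 4 ≈ 610.000 ms.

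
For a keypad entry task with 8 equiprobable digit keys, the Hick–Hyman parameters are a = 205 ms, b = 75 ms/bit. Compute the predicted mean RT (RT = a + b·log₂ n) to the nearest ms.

log₂(8) = 3 bits, so RT = 205 + 75 × 3 ≈ 430.000 ms.

430 ms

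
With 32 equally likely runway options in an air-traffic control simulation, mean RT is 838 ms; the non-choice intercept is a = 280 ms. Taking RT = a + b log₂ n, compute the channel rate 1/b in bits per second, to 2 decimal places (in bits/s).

b = (838 − 280)/log₂ 32 = 558/5 = 111.600 ms per bit = 0.11160 s/bit; the reciprocal is 8.961 bits/s.

8.96 bits/s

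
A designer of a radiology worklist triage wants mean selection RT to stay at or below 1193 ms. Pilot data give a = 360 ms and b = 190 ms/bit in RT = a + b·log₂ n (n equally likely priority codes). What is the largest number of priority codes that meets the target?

20

Information budget: (1193 − 360)/190 = 4.3842 bits, so n ≤ 2^4.3842 = 20.882 → at most 20.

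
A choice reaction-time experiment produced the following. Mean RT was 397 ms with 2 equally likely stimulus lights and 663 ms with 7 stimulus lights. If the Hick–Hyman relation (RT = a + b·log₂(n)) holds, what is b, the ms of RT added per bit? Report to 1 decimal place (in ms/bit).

Slope: b = (663 − 397) / (log₂ 7 − log₂ 2) = 266/1.8074 = 147.176 ms/bit.

147.2 ms/bit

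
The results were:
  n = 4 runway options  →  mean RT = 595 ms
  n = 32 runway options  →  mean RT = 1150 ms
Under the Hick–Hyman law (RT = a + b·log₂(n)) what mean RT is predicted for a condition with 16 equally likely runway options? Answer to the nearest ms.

RT is linear in log₂ n, so two points fix the line:
  b = (1150 − 595) / (log₂ 32 − log₂ 4) = 555 / (5 − 2) = 185 ms/bit
  a = 595 − 185 × 2 = 225 ms
Then RT(16) = 225 + 185 × log₂ 16 = 225 + 185 × 4 ≈ 965.000 ms.

965 ms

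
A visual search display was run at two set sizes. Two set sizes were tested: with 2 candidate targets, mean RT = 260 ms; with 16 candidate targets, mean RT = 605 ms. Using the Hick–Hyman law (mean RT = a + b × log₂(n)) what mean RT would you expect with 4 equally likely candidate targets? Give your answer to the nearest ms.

375 ms

Solve the two-equation system in a and b:
  b = (605 − 260) / (log₂ 16 − log₂ 2) = 345 / (4 − 1) = 115 ms/bit
  a = 260 − 115 × 1 = 145 ms
Then RT(4) = 145 + 115 × log₂ 4 = 145 + 115 × 2 ≈ 375.000 ms.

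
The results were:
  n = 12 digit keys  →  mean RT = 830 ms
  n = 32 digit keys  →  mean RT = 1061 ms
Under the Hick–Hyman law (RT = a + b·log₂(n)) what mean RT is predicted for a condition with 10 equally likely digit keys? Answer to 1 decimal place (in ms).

787.1 ms

Solve the two-equation system in a and b:
  b = (1061 − 830) / (log₂ 32 − log₂ 12) = 231 / (5 − 3.5850) = 163.247 ms/bit
  a = 830 − 163.247 × 3.5850 = 244.767 ms
Then RT(10) = 244.767 + 163.247 × log₂ 10 = 244.767 + 163.247 × 3.3219 ≈ 787.061 ms.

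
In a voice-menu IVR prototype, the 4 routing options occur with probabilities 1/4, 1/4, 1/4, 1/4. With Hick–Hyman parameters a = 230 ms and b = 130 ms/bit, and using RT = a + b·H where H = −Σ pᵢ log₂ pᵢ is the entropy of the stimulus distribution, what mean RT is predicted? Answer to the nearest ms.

490 ms

Each term −pᵢ log₂ pᵢ: 0.25·2 + 0.25·2 + 0.25·2 + 0.25·2; summed, H = 2.000 bits.
Mean RT = a + bH = 230 + 130·2.000 = 490.00 ms.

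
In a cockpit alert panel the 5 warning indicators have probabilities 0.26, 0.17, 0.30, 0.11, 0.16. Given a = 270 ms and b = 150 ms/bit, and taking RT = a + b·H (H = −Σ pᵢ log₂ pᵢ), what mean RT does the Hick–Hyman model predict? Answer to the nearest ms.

605 ms

H = 0.26·log₂(1/0.26) + 0.17·log₂(1/0.17) + 0.30·log₂(1/0.30) + 0.11·log₂(1/0.11) + 0.16·log₂(1/0.16) = 2.2343 bits.
RT = 270 + 150 × 2.2343 = 605.14 ms.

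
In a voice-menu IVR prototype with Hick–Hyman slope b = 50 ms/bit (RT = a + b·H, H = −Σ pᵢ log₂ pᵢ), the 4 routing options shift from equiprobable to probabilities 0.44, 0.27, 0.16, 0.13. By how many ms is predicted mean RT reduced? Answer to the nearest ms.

Equiprobable entropy H₀ = log₂ 4 = 2.0000 bits.
Skewed entropy H = −Σ pᵢ log₂ pᵢ = 1.8368 bits.
ΔRT = b·(H₀ − H) = 50 × 0.1632 = 8.16 ms.

8 ms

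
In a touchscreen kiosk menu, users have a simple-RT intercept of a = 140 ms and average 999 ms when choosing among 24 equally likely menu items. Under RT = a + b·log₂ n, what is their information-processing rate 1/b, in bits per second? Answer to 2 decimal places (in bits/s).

5.34 bits/s

Choice component = 999 − 140 = 859 ms over log₂(24) = 4.5850 bits.
b = 859 / 4.5850 = 187.352 ms/bit, so 1/b = 5.338 bits/s.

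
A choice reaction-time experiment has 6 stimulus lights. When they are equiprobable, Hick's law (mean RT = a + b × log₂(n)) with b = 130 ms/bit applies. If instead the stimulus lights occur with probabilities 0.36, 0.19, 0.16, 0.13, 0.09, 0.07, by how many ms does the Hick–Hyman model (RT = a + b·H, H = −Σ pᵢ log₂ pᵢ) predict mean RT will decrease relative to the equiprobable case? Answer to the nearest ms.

Equiprobable entropy H₀ = log₂ 6 = 2.5850 bits.
Skewed entropy H = −Σ pᵢ log₂ pᵢ = 2.3727 bits.
ΔRT = b·(H₀ − H) = 130 × 0.2123 = 27.59 ms.

28 ms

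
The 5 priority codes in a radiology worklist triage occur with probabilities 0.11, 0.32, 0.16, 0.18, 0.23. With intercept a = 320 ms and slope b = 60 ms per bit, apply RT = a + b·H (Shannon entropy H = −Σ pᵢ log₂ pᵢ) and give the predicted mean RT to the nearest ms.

454 ms

H = 0.11·log₂(1/0.11) + 0.32·log₂(1/0.32) + 0.16·log₂(1/0.16) + 0.18·log₂(1/0.18) + 0.23·log₂(1/0.23) = 2.2323 bits.
RT = 320 + 60 × 2.2323 = 453.94 ms.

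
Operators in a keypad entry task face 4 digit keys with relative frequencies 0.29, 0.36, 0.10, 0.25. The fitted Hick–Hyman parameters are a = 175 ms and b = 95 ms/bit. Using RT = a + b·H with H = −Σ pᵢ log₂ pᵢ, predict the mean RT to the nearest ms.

354 ms

Entropy contributions −pᵢ log₂ pᵢ: 0.5179, 0.5306, 0.3322, 0.5000; sum H = 1.8807 bits.
RT = a + bH = 175 + 95·1.8807 = 353.67 ms.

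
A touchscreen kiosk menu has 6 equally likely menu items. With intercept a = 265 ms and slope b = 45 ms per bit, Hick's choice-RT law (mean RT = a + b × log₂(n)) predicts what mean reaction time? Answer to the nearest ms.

log₂(6) = 2.5850 bits, so RT = 265 + 45 × 2.5850 ≈ 381.323 ms.

381 ms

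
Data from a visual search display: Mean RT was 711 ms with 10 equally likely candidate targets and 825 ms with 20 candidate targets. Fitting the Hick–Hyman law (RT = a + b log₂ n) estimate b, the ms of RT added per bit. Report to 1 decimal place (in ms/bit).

114.0 ms/bit

The slope on a log₂ axis is (825 − 711) / (4.3219 − 3.3219) = 114.000 ms/bit.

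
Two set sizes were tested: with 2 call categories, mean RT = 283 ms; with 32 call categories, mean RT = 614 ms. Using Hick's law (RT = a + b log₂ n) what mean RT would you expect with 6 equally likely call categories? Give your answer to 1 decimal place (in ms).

414.2 ms

Fit slope and intercept:
  b = (614 − 283) / (log₂ 32 − log₂ 2) = 331 / (5 − 1) = 82.750 ms/bit
  a = 283 − 82.750 × 1 = 200.250 ms
Then RT(6) = 200.250 + 82.750 × log₂ 6 = 200.250 + 82.750 × 2.5850 ≈ 414.156 ms.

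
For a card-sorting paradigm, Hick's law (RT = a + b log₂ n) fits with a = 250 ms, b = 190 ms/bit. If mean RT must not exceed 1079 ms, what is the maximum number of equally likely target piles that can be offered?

20

190·log₂ n ≤ 1079 − 250 = 829, giving log₂ n ≤ 4.3632 and n ≤ 20.580. The largest whole number is 20.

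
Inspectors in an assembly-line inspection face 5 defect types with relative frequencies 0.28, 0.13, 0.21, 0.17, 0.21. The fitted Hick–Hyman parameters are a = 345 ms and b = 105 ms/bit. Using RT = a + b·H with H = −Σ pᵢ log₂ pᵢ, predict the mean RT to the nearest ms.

584 ms

Entropy contributions −pᵢ log₂ pᵢ: 0.5142, 0.3826, 0.4728, 0.4346, 0.4728; sum H = 2.2771 bits.
RT = a + bH = 345 + 105·2.2771 = 584.10 ms.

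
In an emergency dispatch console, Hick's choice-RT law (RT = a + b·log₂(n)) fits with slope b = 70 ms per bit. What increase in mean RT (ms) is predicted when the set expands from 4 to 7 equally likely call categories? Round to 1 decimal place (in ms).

ΔRT = (a + b log₂ n₂) − (a + b log₂ n₁) = b·(log₂ n₂ − log₂ n₁).
log₂(7) − log₂(4) = 2.8074 − 2 = 0.8074.
ΔRT = 70 × 0.8074 = 56.515 ms.

56.5 ms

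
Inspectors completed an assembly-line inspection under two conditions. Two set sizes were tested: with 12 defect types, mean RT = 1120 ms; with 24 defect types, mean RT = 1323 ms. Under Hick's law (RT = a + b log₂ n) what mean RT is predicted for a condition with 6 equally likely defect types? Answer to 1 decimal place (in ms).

917.0 ms

Fit slope and intercept:
  b = (1323 − 1120) / (log₂ 24 − log₂ 12) = 203 / (4.5850 − 3.5850) = 203.000 ms/bit
  a = 1120 − 203.000 × 3.5850 = 392.253 ms
Then RT(6) = 392.253 + 203.000 × log₂ 6 = 392.253 + 203.000 × 2.5850 ≈ 917.000 ms.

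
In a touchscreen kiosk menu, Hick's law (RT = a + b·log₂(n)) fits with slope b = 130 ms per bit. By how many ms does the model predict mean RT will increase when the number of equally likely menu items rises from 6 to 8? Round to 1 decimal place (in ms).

Only the slope matters, since a is common to both: ΔRT = b·log₂(n₂/n₁).
log₂(8) − log₂(6) = 3 − 2.5850 = 0.4150.
ΔRT = 130 × 0.4150 = 53.955 ms.

54.0 ms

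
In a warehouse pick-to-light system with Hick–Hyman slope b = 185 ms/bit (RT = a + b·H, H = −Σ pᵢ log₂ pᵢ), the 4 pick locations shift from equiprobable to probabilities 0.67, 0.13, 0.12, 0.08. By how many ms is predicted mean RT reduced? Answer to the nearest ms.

106 ms

Equiprobable entropy H₀ = log₂ 4 = 2.0000 bits.
Skewed entropy H = −Σ pᵢ log₂ pᵢ = 1.4283 bits.
ΔRT = b·(H₀ − H) = 185 × 0.5717 = 105.76 ms.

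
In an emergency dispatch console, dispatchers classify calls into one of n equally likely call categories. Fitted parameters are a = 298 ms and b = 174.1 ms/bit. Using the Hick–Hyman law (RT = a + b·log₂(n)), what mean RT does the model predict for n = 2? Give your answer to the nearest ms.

log₂(2) = 1 bits, so RT = 298 + 174.1 × 1 ≈ 472.100 ms.

472 ms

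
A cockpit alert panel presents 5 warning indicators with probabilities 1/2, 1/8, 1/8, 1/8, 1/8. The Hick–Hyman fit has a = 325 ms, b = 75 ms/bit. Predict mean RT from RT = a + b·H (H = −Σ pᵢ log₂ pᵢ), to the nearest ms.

Each term −pᵢ log₂ pᵢ: 0.5·1 + 0.125·3 + 0.125·3 + 0.125·3 + 0.125·3; summed, H = 2.000 bits.
Mean RT = a + bH = 325 + 75·2.000 = 475.00 ms.

475 ms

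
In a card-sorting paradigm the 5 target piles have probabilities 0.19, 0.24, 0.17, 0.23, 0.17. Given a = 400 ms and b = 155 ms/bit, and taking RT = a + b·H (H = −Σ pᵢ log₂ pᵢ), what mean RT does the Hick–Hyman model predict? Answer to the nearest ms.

757 ms

H = 0.19·log₂(1/0.19) + 0.24·log₂(1/0.24) + 0.17·log₂(1/0.17) + 0.23·log₂(1/0.23) + 0.17·log₂(1/0.17) = 2.3062 bits.
RT = 400 + 155 × 2.3062 = 757.46 ms.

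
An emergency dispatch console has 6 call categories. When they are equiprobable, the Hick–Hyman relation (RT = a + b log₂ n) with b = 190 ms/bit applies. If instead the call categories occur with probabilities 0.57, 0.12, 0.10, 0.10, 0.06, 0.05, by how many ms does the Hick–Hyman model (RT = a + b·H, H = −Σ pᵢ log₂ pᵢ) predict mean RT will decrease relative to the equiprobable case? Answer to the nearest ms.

Equiprobable entropy H₀ = log₂ 6 = 2.5850 bits.
Skewed entropy H = −Σ pᵢ log₂ pᵢ = 1.9533 bits.
ΔRT = b·(H₀ − H) = 190 × 0.6316 = 120.01 ms.

120 ms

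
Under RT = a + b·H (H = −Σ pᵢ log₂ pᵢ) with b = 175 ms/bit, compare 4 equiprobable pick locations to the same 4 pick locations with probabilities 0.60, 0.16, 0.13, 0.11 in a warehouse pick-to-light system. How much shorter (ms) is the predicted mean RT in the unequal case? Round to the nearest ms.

The RT saving is b·ΔH. Equiprobable H₀ = log₂(4) = 2.0000 bits; with the given probabilities H = 1.5981 bits.
b·(H₀ − H) = 175 × (2.0000 − 1.5981) = 70.33 ms.

70 ms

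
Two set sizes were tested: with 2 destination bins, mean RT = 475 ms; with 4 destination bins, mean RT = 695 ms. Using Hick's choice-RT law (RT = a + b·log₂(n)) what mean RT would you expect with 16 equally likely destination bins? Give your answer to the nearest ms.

1135 ms

With log₂ n on the abscissa the relation is linear; from the two conditions:
  b = (695 − 475) / (log₂ 4 − log₂ 2) = 220 / (2 − 1) = 220 ms/bit
  a = 475 − 220 × 1 = 255 ms
Then RT(16) = 255 + 220 × log₂ 16 = 255 + 220 × 4 ≈ 1135.000 ms.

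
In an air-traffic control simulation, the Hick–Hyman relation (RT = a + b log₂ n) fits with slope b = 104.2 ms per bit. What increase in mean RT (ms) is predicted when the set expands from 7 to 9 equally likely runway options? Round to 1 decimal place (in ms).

37.8 ms

The intercept a cancels: ΔRT = b·(log₂ n₂ − log₂ n₁) = b·log₂(n₂/n₁).
log₂(9) − log₂(7) = 3.1699 − 2.8074 = 0.3626.
ΔRT = 104.2 × 0.3626 = 37.780 ms.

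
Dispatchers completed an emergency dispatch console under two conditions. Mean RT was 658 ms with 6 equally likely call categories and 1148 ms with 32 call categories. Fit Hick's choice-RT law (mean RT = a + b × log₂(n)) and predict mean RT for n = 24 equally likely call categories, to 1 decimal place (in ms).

1063.8 ms

Fit slope and intercept:
  b = (1148 − 658) / (log₂ 32 − log₂ 6) = 490 / (5 − 2.5850) = 202.895 ms/bit
  a = 658 − 202.895 × 2.5850 = 133.523 ms
Then RT(24) = 133.523 + 202.895 × log₂ 24 = 133.523 + 202.895 × 4.5850 ≈ 1063.791 ms.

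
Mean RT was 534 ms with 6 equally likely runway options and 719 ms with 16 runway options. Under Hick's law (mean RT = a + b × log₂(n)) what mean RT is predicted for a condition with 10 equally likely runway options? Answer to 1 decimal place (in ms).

630.3 ms

Solve the two-equation system in a and b:
  b = (719 − 534) / (log₂ 16 − log₂ 6) = 185 / (4 − 2.5850) = 130.739 ms/bit
  a = 534 − 130.739 × 2.5850 = 196.046 ms
Then RT(10) = 196.046 + 130.739 × log₂ 10 = 196.046 + 130.739 × 3.3219 ≈ 630.350 ms.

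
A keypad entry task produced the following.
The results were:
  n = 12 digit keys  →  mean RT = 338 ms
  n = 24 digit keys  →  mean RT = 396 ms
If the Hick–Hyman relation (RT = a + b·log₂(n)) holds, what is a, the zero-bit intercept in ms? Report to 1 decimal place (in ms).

130.1 ms

b = (RT₂ − RT₁)/(log₂ n₂ − log₂ n₁) = (396 − 338)/(4.5850 − 3.5850) = 58.000 ms/bit.
Intercept: a = 338 − 58.000·log₂(12) = 130.072 ms.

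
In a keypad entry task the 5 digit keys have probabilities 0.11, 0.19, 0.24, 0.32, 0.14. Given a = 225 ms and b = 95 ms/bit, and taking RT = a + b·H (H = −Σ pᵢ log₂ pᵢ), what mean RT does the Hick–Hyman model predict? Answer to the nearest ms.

H = 0.11·log₂(1/0.11) + 0.19·log₂(1/0.19) + 0.24·log₂(1/0.24) + 0.32·log₂(1/0.32) + 0.14·log₂(1/0.14) = 2.2228 bits.
RT = 225 + 95 × 2.2228 = 436.17 ms.

436 ms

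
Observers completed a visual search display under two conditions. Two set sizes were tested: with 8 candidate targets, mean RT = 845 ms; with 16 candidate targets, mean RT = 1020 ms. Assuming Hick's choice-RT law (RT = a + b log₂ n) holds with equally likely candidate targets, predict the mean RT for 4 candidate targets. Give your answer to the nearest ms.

RT is linear in log₂ n, so two points fix the line:
  b = (1020 − 845) / (log₂ 16 − log₂ 8) = 175 / (4 − 3) = 175 ms/bit
  a = 845 − 175 × 3 = 320 ms
Then RT(4) = 320 + 175 × log₂ 4 = 320 + 175 × 2 ≈ 670.000 ms.

670 ms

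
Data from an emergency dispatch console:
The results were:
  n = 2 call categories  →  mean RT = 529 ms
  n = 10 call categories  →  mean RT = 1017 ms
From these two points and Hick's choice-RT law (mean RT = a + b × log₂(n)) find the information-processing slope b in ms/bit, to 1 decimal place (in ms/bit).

210.2 ms/bit

b = (RT₂ − RT₁)/(log₂ n₂ − log₂ n₁) = (1017 − 529)/(3.3219 − 1) = 210.170 ms/bit.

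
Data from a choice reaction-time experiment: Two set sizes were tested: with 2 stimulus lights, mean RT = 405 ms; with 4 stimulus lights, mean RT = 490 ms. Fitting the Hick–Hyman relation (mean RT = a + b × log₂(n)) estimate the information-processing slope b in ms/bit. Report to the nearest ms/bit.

Slope: b = (490 − 405) / (log₂ 4 − log₂ 2) = 85/1.0000 = 85 ms/bit.

85 ms/bit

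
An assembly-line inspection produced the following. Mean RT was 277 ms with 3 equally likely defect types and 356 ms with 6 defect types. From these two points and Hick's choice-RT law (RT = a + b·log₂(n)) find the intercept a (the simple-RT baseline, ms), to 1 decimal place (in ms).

b = (RT₂ − RT₁)/(log₂ n₂ − log₂ n₁) = (356 − 277)/(2.5850 − 1.5850) = 79.000 ms/bit.
a = RT₁ − b·log₂ n₁ = 277 − 79.000 × 1.5850 = 151.788 ms.

151.8 ms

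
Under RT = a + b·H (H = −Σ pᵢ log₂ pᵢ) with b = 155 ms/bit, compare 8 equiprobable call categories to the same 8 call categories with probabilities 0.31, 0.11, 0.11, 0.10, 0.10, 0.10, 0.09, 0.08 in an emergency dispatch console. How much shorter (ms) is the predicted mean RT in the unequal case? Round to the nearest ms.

The RT saving is b·ΔH. Equiprobable H₀ = log₂(8) = 3.0000 bits; with the given probabilities H = 2.8251 bits.
b·(H₀ − H) = 155 × (3.0000 − 2.8251) = 27.11 ms.

27 ms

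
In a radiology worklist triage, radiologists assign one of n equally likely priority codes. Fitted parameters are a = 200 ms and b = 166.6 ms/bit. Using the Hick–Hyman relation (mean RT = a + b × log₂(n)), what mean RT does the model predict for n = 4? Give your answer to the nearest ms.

log₂(4) = 2 bits, so RT = 200 + 166.6 × 2 ≈ 533.200 ms.

533 ms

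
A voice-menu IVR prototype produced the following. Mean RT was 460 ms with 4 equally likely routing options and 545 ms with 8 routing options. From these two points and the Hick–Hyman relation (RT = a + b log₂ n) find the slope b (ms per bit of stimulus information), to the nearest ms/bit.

b = (RT₂ − RT₁)/(log₂ n₂ − log₂ n₁) = (545 − 460)/(3 − 2) = 85 ms/bit.

85 ms/bit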